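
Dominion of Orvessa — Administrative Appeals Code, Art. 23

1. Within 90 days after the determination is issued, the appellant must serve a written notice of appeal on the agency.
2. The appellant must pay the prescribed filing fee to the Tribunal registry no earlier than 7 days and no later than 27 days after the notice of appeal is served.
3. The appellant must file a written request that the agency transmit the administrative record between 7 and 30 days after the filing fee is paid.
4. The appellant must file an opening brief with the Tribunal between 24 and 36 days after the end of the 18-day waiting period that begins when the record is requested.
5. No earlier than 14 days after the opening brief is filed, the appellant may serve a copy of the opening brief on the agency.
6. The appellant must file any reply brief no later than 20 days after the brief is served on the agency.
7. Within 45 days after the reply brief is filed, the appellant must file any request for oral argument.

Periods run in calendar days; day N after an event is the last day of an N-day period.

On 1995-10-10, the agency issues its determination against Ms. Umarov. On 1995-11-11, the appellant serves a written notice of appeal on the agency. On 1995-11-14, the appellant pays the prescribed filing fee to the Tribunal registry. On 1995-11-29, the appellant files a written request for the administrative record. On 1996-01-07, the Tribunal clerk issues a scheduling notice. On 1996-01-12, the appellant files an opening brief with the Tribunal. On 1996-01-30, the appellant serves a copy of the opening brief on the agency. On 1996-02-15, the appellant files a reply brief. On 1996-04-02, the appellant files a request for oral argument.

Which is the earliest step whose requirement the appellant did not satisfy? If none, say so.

Step 2

(1) due by 1995-10-10 + 90 days = 1996-01-08; 1995-11-11 is within that limit.
(2) the permitted window runs from 1995-11-11 + 7 = 1995-11-18 to 1995-11-11 + 27 = 1995-12-08; 1995-11-14 is 4 days too early.
Later steps need not be reached.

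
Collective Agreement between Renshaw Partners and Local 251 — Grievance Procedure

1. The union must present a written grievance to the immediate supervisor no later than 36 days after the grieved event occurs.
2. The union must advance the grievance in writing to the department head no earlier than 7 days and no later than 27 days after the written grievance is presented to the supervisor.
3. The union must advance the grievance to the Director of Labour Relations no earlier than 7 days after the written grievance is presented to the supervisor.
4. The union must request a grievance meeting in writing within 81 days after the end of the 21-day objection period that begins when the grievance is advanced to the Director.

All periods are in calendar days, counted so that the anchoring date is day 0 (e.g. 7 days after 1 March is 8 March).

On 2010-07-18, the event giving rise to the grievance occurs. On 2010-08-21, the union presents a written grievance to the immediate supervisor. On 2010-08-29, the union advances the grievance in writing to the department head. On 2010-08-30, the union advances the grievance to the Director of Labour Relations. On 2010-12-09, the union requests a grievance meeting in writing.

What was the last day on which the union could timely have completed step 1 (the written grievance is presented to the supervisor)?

2010-08-23

Step 1 runs from 2010-07-18, when the grieved event occurs. 36 days after 2010-07-18 is 2010-08-23.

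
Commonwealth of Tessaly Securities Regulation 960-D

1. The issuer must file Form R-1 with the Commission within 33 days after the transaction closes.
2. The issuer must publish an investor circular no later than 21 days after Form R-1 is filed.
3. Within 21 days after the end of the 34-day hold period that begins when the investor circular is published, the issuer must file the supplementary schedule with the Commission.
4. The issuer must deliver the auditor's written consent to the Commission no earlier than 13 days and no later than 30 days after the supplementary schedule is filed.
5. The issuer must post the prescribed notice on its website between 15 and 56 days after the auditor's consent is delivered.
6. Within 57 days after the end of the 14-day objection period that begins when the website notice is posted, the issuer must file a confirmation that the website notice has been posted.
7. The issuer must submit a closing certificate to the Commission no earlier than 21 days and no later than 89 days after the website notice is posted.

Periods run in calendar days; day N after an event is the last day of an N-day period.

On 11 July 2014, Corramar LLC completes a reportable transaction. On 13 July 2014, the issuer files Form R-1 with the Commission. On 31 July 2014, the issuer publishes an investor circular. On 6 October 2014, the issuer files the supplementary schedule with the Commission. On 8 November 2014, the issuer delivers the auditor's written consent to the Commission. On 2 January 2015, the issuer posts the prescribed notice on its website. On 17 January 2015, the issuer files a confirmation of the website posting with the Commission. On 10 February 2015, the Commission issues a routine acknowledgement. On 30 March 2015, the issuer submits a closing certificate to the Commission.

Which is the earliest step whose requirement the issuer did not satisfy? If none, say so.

(1) due by 11 July 2014 + 33 days = 13 August 2014; completed 13 July 2014, before the deadline.
(2) due by 13 July 2014 + 21 days = 3 August 2014; done 31 July 2014 — timely.
(3) due by 3 September 2014 + 21 days = 24 September 2014; done 6 October 2014 — 12 days late.
No need to go further; step 3 was not satisfied.

Step 3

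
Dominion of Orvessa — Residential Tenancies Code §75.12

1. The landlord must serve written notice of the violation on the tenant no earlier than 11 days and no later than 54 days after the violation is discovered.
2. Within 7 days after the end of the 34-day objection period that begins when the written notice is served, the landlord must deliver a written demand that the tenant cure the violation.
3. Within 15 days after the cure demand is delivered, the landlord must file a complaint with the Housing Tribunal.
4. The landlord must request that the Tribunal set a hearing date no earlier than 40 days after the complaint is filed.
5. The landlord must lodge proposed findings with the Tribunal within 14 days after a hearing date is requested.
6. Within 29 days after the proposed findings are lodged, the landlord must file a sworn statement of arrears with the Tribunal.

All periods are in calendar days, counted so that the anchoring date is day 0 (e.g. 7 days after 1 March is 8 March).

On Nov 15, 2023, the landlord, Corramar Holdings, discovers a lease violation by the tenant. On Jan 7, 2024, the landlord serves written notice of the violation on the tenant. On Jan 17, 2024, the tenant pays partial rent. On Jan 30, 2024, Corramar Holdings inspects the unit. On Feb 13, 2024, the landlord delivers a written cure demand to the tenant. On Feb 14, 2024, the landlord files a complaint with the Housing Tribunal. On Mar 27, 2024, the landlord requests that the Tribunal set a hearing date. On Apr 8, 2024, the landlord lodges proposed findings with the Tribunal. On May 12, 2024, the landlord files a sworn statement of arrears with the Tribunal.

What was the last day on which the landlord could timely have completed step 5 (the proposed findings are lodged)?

Apr 10, 2024

Step 5 runs from Mar 27, 2024, when a hearing date is requested. 14 days after Mar 27, 2024 is Apr 10, 2024.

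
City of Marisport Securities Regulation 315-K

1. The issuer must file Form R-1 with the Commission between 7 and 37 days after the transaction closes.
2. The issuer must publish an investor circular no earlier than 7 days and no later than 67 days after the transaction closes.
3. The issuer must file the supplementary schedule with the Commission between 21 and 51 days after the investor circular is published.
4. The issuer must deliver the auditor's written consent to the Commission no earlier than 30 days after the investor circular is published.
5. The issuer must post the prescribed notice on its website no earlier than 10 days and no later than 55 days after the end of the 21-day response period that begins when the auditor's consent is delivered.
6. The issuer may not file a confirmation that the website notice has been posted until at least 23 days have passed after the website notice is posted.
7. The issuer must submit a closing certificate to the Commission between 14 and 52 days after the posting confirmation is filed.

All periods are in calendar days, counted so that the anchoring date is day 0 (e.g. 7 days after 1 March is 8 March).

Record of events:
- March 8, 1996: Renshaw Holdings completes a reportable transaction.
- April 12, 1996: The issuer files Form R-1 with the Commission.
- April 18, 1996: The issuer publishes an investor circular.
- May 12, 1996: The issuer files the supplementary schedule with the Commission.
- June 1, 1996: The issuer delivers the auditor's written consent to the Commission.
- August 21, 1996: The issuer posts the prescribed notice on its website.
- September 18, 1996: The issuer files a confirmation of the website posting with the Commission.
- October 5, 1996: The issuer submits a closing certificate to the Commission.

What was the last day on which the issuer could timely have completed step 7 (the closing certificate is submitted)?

November 9, 1996

Step 7 runs from September 18, 1996, when the posting confirmation is filed. The window is 14–52 days after September 18, 1996; it closes on November 9, 1996.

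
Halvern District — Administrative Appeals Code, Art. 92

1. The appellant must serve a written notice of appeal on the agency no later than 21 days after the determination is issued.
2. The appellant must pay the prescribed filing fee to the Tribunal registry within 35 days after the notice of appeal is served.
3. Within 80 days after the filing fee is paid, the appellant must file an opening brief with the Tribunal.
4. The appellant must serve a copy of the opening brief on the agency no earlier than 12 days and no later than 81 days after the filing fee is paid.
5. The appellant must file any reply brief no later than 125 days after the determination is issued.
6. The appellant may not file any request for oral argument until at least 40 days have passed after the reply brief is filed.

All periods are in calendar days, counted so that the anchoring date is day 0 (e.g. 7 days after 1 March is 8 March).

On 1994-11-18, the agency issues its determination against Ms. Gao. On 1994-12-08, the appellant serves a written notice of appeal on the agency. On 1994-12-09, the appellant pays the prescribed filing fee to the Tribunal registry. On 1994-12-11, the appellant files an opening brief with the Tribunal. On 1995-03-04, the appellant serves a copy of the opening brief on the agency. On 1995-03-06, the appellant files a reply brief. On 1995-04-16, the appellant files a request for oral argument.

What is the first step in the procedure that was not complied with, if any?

Step 4

(1) due by 1994-11-18 + 21 days = 1994-12-09; 1994-12-08 is within that limit.
(2) due by 1994-12-08 + 35 days = 1995-01-12; done 1994-12-09 — timely.
(3) due by 1994-12-09 + 80 days = 1995-02-27; 1994-12-11 is within that limit.
(4) the permitted window runs from 1994-12-09 + 12 = 1994-12-21 to 1994-12-09 + 81 = 1995-02-28; done 1995-03-04 — 4 days after the window closed.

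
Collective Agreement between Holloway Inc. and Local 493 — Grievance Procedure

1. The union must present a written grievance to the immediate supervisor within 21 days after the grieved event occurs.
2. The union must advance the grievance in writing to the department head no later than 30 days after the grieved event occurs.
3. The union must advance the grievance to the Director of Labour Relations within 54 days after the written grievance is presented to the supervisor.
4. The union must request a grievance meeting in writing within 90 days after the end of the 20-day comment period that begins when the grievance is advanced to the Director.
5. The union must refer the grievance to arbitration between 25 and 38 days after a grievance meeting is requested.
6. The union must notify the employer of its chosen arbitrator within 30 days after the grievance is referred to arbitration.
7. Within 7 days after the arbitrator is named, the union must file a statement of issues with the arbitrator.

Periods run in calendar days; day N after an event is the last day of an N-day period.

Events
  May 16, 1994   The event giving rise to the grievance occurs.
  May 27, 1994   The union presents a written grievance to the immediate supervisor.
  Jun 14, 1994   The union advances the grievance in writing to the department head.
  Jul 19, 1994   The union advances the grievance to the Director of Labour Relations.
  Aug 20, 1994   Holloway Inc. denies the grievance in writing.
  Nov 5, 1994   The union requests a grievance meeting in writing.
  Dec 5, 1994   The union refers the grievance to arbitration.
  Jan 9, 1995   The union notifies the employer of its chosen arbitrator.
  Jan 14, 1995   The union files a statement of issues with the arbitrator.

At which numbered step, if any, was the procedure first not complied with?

Step 1: 21 days after May 16, 1994 (when the grieved event occurs) is Jun 6, 1994; completed May 27, 1994, before the deadline.
Step 2: 30 days after May 16, 1994 (when the grieved event occurs) is Jun 15, 1994; completed Jun 14, 1994, before the deadline.
Step 3: 54 days after May 27, 1994 (when the written grievance is presented to the supervisor) is Jul 20, 1994; done Jul 19, 1994 — timely.
Step 4: 90 days after Aug 8, 1994 (end of the 20-day comment period, which began when the grievance is advanced to the Director on Jul 19, 1994) is Nov 6, 1994; done Nov 5, 1994 — timely.
Step 5: the window is 25–38 days after Nov 5, 1994 (when a grievance meeting is requested), so Nov 30, 1994 through Dec 13, 1994; done Dec 5, 1994 — within the window.
Step 6: 30 days after Dec 5, 1994 (when the grievance is referred to arbitration) is Jan 4, 1995; not done until Jan 9, 1995, 5 days after the deadline.
The procedure was therefore not followed at step 6.

Step 6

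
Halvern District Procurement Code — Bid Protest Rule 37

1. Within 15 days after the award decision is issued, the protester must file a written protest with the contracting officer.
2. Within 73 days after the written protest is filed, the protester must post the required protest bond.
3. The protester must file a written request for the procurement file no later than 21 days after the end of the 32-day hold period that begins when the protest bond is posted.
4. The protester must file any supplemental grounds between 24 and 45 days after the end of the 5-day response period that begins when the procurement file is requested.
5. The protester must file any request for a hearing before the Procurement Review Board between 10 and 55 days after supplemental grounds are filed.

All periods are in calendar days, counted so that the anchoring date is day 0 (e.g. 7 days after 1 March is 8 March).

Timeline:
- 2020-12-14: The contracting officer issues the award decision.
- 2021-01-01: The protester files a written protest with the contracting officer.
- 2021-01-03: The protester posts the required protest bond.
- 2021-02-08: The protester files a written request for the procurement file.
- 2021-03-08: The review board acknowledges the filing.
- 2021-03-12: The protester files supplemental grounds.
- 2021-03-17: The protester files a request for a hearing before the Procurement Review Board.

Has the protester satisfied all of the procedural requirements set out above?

(1) due by 2020-12-14 + 15 days = 2020-12-29; 2021-01-01 misses that deadline by 3 days.
The analysis stops there.

No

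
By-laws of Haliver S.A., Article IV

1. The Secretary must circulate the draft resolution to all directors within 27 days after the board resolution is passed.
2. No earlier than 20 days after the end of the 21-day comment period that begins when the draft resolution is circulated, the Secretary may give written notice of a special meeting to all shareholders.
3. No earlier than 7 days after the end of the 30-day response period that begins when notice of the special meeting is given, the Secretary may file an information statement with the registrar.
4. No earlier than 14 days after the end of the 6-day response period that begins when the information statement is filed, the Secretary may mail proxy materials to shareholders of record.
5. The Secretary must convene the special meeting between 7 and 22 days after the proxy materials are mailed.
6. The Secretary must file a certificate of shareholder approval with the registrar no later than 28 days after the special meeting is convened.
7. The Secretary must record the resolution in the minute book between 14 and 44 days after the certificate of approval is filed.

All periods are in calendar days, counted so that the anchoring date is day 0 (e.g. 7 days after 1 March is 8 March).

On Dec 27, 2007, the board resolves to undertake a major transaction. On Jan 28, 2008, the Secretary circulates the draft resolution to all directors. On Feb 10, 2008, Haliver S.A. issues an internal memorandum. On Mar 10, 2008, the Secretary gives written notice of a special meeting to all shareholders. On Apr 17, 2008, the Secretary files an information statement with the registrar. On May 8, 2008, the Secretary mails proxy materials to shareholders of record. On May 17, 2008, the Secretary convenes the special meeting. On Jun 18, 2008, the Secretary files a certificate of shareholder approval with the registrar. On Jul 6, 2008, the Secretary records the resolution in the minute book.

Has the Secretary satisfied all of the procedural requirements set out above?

(1) due by Dec 27, 2007 + 27 days = Jan 23, 2008; not done until Jan 28, 2008, 5 days after the deadline.

No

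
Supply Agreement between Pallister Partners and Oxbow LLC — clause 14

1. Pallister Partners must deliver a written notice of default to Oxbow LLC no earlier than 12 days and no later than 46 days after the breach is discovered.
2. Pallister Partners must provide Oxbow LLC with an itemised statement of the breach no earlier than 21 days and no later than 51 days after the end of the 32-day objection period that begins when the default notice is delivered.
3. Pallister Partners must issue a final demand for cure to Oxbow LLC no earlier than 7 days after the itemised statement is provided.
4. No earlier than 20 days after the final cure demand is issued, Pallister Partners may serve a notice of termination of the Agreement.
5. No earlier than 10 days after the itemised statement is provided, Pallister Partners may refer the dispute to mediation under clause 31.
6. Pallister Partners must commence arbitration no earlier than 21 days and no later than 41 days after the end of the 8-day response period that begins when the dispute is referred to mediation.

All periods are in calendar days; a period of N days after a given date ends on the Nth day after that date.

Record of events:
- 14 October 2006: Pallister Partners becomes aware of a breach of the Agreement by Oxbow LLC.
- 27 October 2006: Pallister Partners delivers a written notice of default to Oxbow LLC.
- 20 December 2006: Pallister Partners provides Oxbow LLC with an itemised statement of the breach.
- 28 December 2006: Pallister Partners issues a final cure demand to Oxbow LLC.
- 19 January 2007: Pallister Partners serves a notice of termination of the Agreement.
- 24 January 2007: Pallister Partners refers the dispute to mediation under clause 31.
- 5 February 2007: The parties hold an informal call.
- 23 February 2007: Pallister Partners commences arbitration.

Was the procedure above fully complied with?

Step 1 — 12 and 46 days from 14 October 2006 (when the breach is discovered) are 26 October 2006 and 29 November 2006 respectively; done 27 October 2006 — within the window.
Step 2 — 21 and 51 days from 28 November 2006 (end of the 32-day objection period, which began when the default notice is delivered on 27 October 2006) are 19 December 2006 and 18 January 2007 respectively; done 20 December 2006, which is between those dates.
Step 3 — must wait 7 days from 20 December 2006 (when the itemised statement is provided), so not before 27 December 2006; done 28 December 2006 — permitted.
Step 4 — must wait 20 days from 28 December 2006 (when the final cure demand is issued), so not before 17 January 2007; 19 January 2007 is on or after that date.
Step 5 — must wait 10 days from 20 December 2006 (when the itemised statement is provided), so not before 30 December 2006; done 24 January 2007, after the minimum wait.
Step 6 — 21 and 41 days from 1 February 2007 (end of the 8-day response period, which began when the dispute is referred to mediation on 24 January 2007) are 22 February 2007 and 14 March 2007 respectively; done 23 February 2007 — within the window.

Yes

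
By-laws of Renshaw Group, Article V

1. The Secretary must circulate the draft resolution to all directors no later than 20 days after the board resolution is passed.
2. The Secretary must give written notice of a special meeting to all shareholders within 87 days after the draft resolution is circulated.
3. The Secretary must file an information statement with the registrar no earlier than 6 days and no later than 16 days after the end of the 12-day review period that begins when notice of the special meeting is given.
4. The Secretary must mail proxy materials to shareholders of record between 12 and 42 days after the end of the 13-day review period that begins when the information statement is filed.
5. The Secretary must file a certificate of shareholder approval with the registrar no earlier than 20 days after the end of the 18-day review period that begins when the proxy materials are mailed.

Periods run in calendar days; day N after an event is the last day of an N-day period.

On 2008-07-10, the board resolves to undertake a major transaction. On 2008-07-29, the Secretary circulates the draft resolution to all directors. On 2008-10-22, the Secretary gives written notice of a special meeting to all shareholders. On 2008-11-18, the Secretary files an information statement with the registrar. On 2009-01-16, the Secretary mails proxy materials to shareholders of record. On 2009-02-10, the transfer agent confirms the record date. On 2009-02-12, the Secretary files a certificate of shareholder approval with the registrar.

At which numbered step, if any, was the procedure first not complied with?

Step 4

Step 1: 20 days after 2008-07-10 (when the board resolution is passed) is 2008-07-30; done 2008-07-29 — timely.
Step 2: 87 days after 2008-07-29 (when the draft resolution is circulated) is 2008-10-24; 2008-10-22 is within that limit.
Step 3: the window is 6–16 days after 2008-11-03 (end of the 12-day review period, which began when notice of the special meeting is given on 2008-10-22), so 2008-11-09 through 2008-11-19; 2008-11-18 falls inside that range.
Step 4: the window is 12–42 days after 2008-12-01 (end of the 13-day review period, which began when the information statement is filed on 2008-11-18), so 2008-12-13 through 2009-01-12; done 2009-01-16 — 4 days after the window closed.
The procedure was therefore not followed at step 4.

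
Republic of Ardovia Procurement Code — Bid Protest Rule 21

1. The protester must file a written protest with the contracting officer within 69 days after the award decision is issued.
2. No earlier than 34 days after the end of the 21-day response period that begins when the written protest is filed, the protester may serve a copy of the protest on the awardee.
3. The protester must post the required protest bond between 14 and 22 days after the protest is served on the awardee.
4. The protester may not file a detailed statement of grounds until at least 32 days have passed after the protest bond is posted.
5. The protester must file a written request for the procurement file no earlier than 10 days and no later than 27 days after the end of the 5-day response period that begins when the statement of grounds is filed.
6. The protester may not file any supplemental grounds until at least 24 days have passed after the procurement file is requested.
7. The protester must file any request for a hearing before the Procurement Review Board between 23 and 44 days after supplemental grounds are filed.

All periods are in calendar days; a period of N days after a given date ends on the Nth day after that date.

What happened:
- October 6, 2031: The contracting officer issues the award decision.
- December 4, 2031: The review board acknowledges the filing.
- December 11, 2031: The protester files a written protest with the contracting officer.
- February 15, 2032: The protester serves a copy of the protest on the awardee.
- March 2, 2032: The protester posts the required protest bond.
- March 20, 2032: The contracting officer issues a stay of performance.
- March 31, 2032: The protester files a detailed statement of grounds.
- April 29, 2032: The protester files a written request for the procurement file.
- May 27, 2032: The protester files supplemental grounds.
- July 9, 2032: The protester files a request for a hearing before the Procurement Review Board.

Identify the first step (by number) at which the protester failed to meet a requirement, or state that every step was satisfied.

(1) due by October 6, 2031 + 69 days = December 14, 2031; done December 11, 2031 — timely.
(2) permitted from January 1, 2032 + 34 days = February 4, 2032 onward; done February 15, 2032 — permitted.
(3) the permitted window runs from February 15, 2032 + 14 = February 29, 2032 to February 15, 2032 + 22 = March 8, 2032; done March 2, 2032, which is between those dates.
(4) permitted from March 2, 2032 + 32 days = April 3, 2032 onward; acted on March 31, 2032, 3 days prematurely.

Step 4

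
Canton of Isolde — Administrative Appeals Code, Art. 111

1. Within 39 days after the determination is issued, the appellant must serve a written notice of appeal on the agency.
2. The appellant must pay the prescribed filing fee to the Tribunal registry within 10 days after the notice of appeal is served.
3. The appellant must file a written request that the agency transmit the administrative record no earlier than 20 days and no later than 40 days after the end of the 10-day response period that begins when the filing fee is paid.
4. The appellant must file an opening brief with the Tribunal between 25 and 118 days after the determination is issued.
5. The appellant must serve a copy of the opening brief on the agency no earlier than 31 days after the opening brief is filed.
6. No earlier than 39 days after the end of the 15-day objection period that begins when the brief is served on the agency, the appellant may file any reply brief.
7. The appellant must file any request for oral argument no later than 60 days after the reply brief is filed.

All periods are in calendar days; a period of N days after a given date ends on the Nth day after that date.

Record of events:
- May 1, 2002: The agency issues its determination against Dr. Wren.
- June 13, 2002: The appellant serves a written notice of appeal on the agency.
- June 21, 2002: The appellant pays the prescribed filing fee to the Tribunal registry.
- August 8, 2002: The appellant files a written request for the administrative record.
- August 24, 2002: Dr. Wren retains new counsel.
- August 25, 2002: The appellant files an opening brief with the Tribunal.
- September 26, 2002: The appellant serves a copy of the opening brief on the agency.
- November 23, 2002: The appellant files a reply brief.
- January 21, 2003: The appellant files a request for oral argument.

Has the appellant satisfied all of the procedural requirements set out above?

No

Step 1 — counting 39 days from May 1, 2002 (when the determination is issued) gives a deadline of June 9, 2002; done June 13, 2002 — 4 days late.
The procedure was therefore not followed at step 1.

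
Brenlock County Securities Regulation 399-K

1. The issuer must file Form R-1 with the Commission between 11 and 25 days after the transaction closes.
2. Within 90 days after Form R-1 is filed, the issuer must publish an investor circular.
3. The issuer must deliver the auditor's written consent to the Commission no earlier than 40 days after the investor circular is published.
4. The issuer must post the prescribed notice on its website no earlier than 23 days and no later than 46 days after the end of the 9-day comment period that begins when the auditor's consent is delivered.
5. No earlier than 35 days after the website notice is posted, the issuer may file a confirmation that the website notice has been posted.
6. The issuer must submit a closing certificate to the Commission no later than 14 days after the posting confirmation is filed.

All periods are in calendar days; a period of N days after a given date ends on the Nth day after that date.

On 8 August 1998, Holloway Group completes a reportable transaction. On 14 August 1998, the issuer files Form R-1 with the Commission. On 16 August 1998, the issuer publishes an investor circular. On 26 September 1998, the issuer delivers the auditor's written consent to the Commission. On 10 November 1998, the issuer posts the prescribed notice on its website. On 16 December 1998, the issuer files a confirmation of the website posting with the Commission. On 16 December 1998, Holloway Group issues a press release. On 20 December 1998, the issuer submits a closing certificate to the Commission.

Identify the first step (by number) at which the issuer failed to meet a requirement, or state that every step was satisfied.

Step 1: the window is 11–25 days after 8 August 1998 (when the transaction closes), so 19 August 1998 through 2 September 1998; done 14 August 1998 — 5 days before the window opened.

Step 1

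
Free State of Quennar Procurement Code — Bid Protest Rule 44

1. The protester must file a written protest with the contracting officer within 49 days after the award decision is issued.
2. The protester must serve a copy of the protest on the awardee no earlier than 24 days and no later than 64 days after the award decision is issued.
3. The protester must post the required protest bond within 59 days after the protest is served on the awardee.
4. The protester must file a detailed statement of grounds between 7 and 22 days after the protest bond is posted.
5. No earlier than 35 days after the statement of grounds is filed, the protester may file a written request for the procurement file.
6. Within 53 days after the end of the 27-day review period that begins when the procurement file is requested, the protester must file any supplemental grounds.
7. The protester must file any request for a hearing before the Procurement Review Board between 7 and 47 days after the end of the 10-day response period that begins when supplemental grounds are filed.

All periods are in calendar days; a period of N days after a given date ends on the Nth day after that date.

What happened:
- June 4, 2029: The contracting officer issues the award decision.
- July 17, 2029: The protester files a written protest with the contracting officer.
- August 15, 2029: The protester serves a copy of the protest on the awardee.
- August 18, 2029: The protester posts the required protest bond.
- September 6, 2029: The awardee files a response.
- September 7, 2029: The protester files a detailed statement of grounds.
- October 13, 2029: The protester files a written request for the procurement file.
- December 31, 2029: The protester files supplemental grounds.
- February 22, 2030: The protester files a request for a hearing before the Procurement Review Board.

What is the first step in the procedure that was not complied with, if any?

Step 2

(1) due by June 4, 2029 + 49 days = July 23, 2029; July 17, 2029 is within that limit.
(2) the permitted window runs from June 4, 2029 + 24 = June 28, 2029 to June 4, 2029 + 64 = August 7, 2029; done August 15, 2029 — 8 days after the window closed.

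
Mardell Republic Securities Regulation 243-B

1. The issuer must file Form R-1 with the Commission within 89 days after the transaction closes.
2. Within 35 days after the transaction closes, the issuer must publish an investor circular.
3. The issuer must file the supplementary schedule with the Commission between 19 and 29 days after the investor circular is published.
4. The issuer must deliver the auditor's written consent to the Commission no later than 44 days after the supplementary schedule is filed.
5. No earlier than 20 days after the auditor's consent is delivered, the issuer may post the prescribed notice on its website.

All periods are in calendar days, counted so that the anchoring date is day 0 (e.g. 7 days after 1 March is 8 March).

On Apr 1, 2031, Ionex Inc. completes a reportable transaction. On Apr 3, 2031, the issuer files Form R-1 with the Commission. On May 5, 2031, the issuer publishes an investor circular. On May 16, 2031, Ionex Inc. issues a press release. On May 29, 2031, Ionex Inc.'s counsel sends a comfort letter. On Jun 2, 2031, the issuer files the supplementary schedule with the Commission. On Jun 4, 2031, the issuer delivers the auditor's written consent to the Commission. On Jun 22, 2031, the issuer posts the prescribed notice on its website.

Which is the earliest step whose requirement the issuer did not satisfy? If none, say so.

(1) due by Apr 1, 2031 + 89 days = Jun 29, 2031; Apr 3, 2031 is within that limit.
(2) due by Apr 1, 2031 + 35 days = May 6, 2031; May 5, 2031 is within that limit.
(3) the permitted window runs from May 5, 2031 + 19 = May 24, 2031 to May 5, 2031 + 29 = Jun 3, 2031; done Jun 2, 2031 — within the window.
(4) due by Jun 2, 2031 + 44 days = Jul 16, 2031; completed Jun 4, 2031, before the deadline.
(5) permitted from Jun 4, 2031 + 20 days = Jun 24, 2031 onward; Jun 22, 2031 is 2 days before the earliest permitted date.
Later steps need not be reached.

Step 5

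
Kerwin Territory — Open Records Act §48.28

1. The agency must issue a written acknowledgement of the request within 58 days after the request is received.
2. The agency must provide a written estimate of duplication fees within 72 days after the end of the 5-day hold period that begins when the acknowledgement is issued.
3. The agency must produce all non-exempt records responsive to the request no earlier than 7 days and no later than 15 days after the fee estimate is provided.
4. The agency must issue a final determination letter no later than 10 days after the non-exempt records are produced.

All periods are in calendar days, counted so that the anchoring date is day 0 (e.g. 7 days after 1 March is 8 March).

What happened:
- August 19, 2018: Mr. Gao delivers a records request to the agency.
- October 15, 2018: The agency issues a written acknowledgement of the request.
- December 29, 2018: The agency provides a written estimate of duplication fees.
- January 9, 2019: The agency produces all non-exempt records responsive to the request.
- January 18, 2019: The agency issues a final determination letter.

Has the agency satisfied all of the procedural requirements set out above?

Step 1 — counting 58 days from August 19, 2018 (when the request is received) gives a deadline of October 16, 2018; done October 15, 2018 — timely.
Step 2 — counting 72 days from October 20, 2018 (end of the 5-day hold period, which began when the acknowledgement is issued on October 15, 2018) gives a deadline of December 31, 2018; completed December 29, 2018, before the deadline.
Step 3 — 7 and 15 days from December 29, 2018 (when the fee estimate is provided) are January 5, 2019 and January 13, 2019 respectively; done January 9, 2019, which is between those dates.
Step 4 — counting 10 days from January 9, 2019 (when the non-exempt records are produced) gives a deadline of January 19, 2019; completed January 18, 2019, before the deadline.

Yes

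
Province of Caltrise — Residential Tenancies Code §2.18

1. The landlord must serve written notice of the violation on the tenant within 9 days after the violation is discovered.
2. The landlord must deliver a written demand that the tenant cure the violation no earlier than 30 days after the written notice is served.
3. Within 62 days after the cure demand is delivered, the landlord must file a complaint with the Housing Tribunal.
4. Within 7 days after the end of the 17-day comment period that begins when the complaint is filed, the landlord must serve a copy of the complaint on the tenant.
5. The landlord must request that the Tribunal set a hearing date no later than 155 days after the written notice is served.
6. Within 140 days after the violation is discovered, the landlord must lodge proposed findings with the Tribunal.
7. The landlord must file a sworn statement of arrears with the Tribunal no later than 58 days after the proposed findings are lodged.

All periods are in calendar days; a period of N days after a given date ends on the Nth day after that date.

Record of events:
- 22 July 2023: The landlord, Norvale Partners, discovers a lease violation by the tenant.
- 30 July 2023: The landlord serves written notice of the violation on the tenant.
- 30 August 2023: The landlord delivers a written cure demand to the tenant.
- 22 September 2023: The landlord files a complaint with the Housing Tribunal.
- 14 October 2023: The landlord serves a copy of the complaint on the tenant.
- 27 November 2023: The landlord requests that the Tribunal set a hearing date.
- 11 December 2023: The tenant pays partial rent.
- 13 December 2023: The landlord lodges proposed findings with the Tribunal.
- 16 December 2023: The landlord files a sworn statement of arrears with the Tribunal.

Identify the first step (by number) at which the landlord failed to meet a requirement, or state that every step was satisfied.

Step 1: 9 days after 22 July 2023 (when the violation is discovered) is 31 July 2023; done 30 July 2023 — timely.
Step 2: the earliest permitted date is 30 days after 30 July 2023 (when the written notice is served), i.e. 29 August 2023; done 30 August 2023 — permitted.
Step 3: 62 days after 30 August 2023 (when the cure demand is delivered) is 31 October 2023; completed 22 September 2023, before the deadline.
Step 4: 7 days after 9 October 2023 (end of the 17-day comment period, which began when the complaint is filed on 22 September 2023) is 16 October 2023; completed 14 October 2023, before the deadline.
Step 5: 155 days after 30 July 2023 (when the written notice is served) is 1 January 2024; completed 27 November 2023, before the deadline.
Step 6: 140 days after 22 July 2023 (when the violation is discovered) is 9 December 2023; done 13 December 2023 — 4 days late.

Step 6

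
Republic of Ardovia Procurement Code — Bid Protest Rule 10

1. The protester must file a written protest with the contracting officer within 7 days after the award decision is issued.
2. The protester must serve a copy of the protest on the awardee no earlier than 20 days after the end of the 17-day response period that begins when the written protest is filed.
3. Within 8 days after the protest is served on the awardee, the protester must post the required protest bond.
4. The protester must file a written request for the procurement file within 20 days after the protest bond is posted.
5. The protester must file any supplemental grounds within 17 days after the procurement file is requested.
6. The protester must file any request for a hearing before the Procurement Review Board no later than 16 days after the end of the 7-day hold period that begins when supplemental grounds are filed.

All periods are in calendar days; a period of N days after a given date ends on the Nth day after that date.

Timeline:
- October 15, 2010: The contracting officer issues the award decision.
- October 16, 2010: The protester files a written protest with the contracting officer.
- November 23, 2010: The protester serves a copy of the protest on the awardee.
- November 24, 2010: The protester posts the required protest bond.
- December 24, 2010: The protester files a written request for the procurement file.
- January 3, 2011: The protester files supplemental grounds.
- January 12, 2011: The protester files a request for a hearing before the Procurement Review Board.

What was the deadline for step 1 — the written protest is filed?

October 22, 2010

Step 1 runs from October 15, 2010, when the award decision is issued. 7 days after October 15, 2010 is October 22, 2010.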